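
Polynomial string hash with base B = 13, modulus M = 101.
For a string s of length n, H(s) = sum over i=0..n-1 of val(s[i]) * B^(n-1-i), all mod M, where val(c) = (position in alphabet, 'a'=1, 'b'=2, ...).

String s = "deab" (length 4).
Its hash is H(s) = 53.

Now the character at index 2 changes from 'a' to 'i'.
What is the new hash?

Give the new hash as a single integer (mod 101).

Answer: 56

Derivation:
val('a') = 1, val('i') = 9
Position k = 2, exponent = n-1-k = 1
B^1 mod M = 13^1 mod 101 = 13
Delta = (9 - 1) * 13 mod 101 = 3
New hash = (53 + 3) mod 101 = 56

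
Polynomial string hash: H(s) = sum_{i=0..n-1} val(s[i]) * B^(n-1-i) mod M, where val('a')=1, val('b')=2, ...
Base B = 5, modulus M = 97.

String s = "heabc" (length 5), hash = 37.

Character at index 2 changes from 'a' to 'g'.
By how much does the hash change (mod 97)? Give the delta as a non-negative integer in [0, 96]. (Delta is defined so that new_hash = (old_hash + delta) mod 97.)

Answer: 53

Derivation:
Delta formula: (val(new) - val(old)) * B^(n-1-k) mod M
  val('g') - val('a') = 7 - 1 = 6
  B^(n-1-k) = 5^2 mod 97 = 25
  Delta = 6 * 25 mod 97 = 53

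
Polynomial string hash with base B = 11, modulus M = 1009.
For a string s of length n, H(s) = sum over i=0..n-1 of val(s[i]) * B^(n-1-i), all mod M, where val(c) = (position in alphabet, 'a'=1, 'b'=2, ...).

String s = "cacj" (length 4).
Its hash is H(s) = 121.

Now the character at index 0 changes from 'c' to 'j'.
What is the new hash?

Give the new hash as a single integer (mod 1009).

Answer: 357

Derivation:
val('c') = 3, val('j') = 10
Position k = 0, exponent = n-1-k = 3
B^3 mod M = 11^3 mod 1009 = 322
Delta = (10 - 3) * 322 mod 1009 = 236
New hash = (121 + 236) mod 1009 = 357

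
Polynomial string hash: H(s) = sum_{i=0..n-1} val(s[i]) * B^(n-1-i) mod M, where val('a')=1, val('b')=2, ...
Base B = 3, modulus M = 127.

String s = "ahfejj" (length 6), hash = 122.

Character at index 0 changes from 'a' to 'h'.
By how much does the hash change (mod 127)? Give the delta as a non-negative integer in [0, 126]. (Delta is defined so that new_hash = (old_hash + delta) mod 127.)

Delta formula: (val(new) - val(old)) * B^(n-1-k) mod M
  val('h') - val('a') = 8 - 1 = 7
  B^(n-1-k) = 3^5 mod 127 = 116
  Delta = 7 * 116 mod 127 = 50

Answer: 50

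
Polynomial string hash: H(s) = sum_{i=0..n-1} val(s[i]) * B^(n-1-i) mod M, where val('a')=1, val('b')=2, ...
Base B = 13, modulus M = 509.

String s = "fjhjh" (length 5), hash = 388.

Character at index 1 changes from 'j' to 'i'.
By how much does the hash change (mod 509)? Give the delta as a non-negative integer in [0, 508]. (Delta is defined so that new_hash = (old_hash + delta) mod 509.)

Delta formula: (val(new) - val(old)) * B^(n-1-k) mod M
  val('i') - val('j') = 9 - 10 = -1
  B^(n-1-k) = 13^3 mod 509 = 161
  Delta = -1 * 161 mod 509 = 348

Answer: 348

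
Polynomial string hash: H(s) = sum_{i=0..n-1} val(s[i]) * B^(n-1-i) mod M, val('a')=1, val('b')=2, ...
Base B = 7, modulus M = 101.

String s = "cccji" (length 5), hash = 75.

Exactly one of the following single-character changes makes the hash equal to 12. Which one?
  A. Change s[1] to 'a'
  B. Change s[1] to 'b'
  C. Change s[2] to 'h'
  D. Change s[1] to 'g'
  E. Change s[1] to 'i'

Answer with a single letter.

Answer: E

Derivation:
Option A: s[1]='c'->'a', delta=(1-3)*7^3 mod 101 = 21, hash=75+21 mod 101 = 96
Option B: s[1]='c'->'b', delta=(2-3)*7^3 mod 101 = 61, hash=75+61 mod 101 = 35
Option C: s[2]='c'->'h', delta=(8-3)*7^2 mod 101 = 43, hash=75+43 mod 101 = 17
Option D: s[1]='c'->'g', delta=(7-3)*7^3 mod 101 = 59, hash=75+59 mod 101 = 33
Option E: s[1]='c'->'i', delta=(9-3)*7^3 mod 101 = 38, hash=75+38 mod 101 = 12 <-- target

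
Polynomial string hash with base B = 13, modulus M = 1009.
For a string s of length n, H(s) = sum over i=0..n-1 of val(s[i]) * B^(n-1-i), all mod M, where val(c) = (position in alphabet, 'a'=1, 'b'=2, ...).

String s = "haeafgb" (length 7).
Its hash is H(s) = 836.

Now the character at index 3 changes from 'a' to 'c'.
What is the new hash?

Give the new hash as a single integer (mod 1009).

Answer: 185

Derivation:
val('a') = 1, val('c') = 3
Position k = 3, exponent = n-1-k = 3
B^3 mod M = 13^3 mod 1009 = 179
Delta = (3 - 1) * 179 mod 1009 = 358
New hash = (836 + 358) mod 1009 = 185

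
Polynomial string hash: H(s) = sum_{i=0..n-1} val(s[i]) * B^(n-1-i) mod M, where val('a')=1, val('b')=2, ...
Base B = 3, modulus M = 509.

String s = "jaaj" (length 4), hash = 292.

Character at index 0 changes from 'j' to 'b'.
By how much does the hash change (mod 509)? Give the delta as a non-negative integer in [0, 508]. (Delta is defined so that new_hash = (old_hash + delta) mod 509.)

Delta formula: (val(new) - val(old)) * B^(n-1-k) mod M
  val('b') - val('j') = 2 - 10 = -8
  B^(n-1-k) = 3^3 mod 509 = 27
  Delta = -8 * 27 mod 509 = 293

Answer: 293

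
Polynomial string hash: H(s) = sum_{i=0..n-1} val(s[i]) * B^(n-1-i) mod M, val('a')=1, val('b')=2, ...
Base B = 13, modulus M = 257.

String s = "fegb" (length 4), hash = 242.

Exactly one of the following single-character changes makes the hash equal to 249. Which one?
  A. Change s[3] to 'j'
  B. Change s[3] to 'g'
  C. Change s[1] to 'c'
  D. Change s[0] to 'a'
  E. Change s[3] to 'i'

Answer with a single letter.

Answer: E

Derivation:
Option A: s[3]='b'->'j', delta=(10-2)*13^0 mod 257 = 8, hash=242+8 mod 257 = 250
Option B: s[3]='b'->'g', delta=(7-2)*13^0 mod 257 = 5, hash=242+5 mod 257 = 247
Option C: s[1]='e'->'c', delta=(3-5)*13^2 mod 257 = 176, hash=242+176 mod 257 = 161
Option D: s[0]='f'->'a', delta=(1-6)*13^3 mod 257 = 66, hash=242+66 mod 257 = 51
Option E: s[3]='b'->'i', delta=(9-2)*13^0 mod 257 = 7, hash=242+7 mod 257 = 249 <-- target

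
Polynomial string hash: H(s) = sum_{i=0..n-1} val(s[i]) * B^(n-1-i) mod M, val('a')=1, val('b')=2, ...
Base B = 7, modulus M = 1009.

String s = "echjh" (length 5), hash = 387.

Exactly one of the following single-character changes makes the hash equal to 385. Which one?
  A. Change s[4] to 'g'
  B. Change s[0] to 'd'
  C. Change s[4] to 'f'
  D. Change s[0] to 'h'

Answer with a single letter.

Option A: s[4]='h'->'g', delta=(7-8)*7^0 mod 1009 = 1008, hash=387+1008 mod 1009 = 386
Option B: s[0]='e'->'d', delta=(4-5)*7^4 mod 1009 = 626, hash=387+626 mod 1009 = 4
Option C: s[4]='h'->'f', delta=(6-8)*7^0 mod 1009 = 1007, hash=387+1007 mod 1009 = 385 <-- target
Option D: s[0]='e'->'h', delta=(8-5)*7^4 mod 1009 = 140, hash=387+140 mod 1009 = 527

Answer: C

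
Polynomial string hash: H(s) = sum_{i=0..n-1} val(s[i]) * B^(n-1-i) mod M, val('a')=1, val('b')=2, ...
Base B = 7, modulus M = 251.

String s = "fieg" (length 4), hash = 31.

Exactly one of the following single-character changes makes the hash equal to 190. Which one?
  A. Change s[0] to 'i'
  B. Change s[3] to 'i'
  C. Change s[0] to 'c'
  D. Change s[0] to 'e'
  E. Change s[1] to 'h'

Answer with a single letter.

Option A: s[0]='f'->'i', delta=(9-6)*7^3 mod 251 = 25, hash=31+25 mod 251 = 56
Option B: s[3]='g'->'i', delta=(9-7)*7^0 mod 251 = 2, hash=31+2 mod 251 = 33
Option C: s[0]='f'->'c', delta=(3-6)*7^3 mod 251 = 226, hash=31+226 mod 251 = 6
Option D: s[0]='f'->'e', delta=(5-6)*7^3 mod 251 = 159, hash=31+159 mod 251 = 190 <-- target
Option E: s[1]='i'->'h', delta=(8-9)*7^2 mod 251 = 202, hash=31+202 mod 251 = 233

Answer: D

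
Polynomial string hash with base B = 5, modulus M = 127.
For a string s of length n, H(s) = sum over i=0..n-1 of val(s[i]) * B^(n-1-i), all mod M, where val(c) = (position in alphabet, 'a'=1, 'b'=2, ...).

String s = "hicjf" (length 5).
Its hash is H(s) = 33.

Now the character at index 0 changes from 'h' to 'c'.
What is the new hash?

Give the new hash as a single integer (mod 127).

Answer: 83

Derivation:
val('h') = 8, val('c') = 3
Position k = 0, exponent = n-1-k = 4
B^4 mod M = 5^4 mod 127 = 117
Delta = (3 - 8) * 117 mod 127 = 50
New hash = (33 + 50) mod 127 = 83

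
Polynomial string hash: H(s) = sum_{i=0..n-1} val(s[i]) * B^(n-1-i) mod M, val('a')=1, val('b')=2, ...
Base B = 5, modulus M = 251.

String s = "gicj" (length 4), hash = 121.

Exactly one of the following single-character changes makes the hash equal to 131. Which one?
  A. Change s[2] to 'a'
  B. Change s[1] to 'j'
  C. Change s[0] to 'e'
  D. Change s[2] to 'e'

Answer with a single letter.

Option A: s[2]='c'->'a', delta=(1-3)*5^1 mod 251 = 241, hash=121+241 mod 251 = 111
Option B: s[1]='i'->'j', delta=(10-9)*5^2 mod 251 = 25, hash=121+25 mod 251 = 146
Option C: s[0]='g'->'e', delta=(5-7)*5^3 mod 251 = 1, hash=121+1 mod 251 = 122
Option D: s[2]='c'->'e', delta=(5-3)*5^1 mod 251 = 10, hash=121+10 mod 251 = 131 <-- target

Answer: D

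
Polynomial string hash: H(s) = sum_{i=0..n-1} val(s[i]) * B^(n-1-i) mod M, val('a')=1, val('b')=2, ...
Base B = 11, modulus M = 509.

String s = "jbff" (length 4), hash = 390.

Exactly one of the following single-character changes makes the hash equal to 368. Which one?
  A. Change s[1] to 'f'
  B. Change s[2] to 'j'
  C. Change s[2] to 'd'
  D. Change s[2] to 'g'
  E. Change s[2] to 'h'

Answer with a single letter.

Answer: C

Derivation:
Option A: s[1]='b'->'f', delta=(6-2)*11^2 mod 509 = 484, hash=390+484 mod 509 = 365
Option B: s[2]='f'->'j', delta=(10-6)*11^1 mod 509 = 44, hash=390+44 mod 509 = 434
Option C: s[2]='f'->'d', delta=(4-6)*11^1 mod 509 = 487, hash=390+487 mod 509 = 368 <-- target
Option D: s[2]='f'->'g', delta=(7-6)*11^1 mod 509 = 11, hash=390+11 mod 509 = 401
Option E: s[2]='f'->'h', delta=(8-6)*11^1 mod 509 = 22, hash=390+22 mod 509 = 412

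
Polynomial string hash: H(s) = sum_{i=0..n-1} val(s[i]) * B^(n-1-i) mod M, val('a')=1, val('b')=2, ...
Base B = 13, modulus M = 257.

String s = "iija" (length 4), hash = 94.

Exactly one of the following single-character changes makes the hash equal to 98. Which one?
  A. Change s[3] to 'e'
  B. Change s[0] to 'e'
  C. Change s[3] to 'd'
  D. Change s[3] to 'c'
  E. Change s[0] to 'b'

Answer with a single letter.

Answer: A

Derivation:
Option A: s[3]='a'->'e', delta=(5-1)*13^0 mod 257 = 4, hash=94+4 mod 257 = 98 <-- target
Option B: s[0]='i'->'e', delta=(5-9)*13^3 mod 257 = 207, hash=94+207 mod 257 = 44
Option C: s[3]='a'->'d', delta=(4-1)*13^0 mod 257 = 3, hash=94+3 mod 257 = 97
Option D: s[3]='a'->'c', delta=(3-1)*13^0 mod 257 = 2, hash=94+2 mod 257 = 96
Option E: s[0]='i'->'b', delta=(2-9)*13^3 mod 257 = 41, hash=94+41 mod 257 = 135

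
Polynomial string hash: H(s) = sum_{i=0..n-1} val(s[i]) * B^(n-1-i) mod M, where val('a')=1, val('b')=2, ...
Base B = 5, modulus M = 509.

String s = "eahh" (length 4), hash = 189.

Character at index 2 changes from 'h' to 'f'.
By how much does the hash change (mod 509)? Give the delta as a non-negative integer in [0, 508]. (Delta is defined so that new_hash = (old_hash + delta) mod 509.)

Answer: 499

Derivation:
Delta formula: (val(new) - val(old)) * B^(n-1-k) mod M
  val('f') - val('h') = 6 - 8 = -2
  B^(n-1-k) = 5^1 mod 509 = 5
  Delta = -2 * 5 mod 509 = 499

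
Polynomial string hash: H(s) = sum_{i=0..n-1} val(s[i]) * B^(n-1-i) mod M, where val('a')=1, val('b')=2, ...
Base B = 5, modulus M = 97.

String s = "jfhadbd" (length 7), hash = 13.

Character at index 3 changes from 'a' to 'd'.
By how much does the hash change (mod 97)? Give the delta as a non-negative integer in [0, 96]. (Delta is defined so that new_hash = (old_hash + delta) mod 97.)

Delta formula: (val(new) - val(old)) * B^(n-1-k) mod M
  val('d') - val('a') = 4 - 1 = 3
  B^(n-1-k) = 5^3 mod 97 = 28
  Delta = 3 * 28 mod 97 = 84

Answer: 84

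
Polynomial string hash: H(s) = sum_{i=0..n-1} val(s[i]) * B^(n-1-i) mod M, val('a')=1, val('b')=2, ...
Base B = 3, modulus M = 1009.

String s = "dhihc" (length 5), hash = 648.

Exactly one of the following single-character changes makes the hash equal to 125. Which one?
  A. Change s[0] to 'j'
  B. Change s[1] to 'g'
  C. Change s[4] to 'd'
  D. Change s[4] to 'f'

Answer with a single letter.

Option A: s[0]='d'->'j', delta=(10-4)*3^4 mod 1009 = 486, hash=648+486 mod 1009 = 125 <-- target
Option B: s[1]='h'->'g', delta=(7-8)*3^3 mod 1009 = 982, hash=648+982 mod 1009 = 621
Option C: s[4]='c'->'d', delta=(4-3)*3^0 mod 1009 = 1, hash=648+1 mod 1009 = 649
Option D: s[4]='c'->'f', delta=(6-3)*3^0 mod 1009 = 3, hash=648+3 mod 1009 = 651

Answer: A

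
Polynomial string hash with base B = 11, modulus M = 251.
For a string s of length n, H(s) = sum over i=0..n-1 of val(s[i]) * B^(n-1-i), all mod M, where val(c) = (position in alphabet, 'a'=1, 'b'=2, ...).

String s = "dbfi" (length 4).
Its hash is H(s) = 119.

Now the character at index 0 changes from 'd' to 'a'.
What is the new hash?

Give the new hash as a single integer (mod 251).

Answer: 142

Derivation:
val('d') = 4, val('a') = 1
Position k = 0, exponent = n-1-k = 3
B^3 mod M = 11^3 mod 251 = 76
Delta = (1 - 4) * 76 mod 251 = 23
New hash = (119 + 23) mod 251 = 142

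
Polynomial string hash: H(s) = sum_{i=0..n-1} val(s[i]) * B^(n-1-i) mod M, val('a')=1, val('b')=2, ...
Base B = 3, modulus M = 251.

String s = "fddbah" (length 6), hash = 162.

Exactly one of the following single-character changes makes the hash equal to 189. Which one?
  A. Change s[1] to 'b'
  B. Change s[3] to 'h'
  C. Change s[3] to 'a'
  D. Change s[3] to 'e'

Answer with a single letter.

Answer: D

Derivation:
Option A: s[1]='d'->'b', delta=(2-4)*3^4 mod 251 = 89, hash=162+89 mod 251 = 0
Option B: s[3]='b'->'h', delta=(8-2)*3^2 mod 251 = 54, hash=162+54 mod 251 = 216
Option C: s[3]='b'->'a', delta=(1-2)*3^2 mod 251 = 242, hash=162+242 mod 251 = 153
Option D: s[3]='b'->'e', delta=(5-2)*3^2 mod 251 = 27, hash=162+27 mod 251 = 189 <-- target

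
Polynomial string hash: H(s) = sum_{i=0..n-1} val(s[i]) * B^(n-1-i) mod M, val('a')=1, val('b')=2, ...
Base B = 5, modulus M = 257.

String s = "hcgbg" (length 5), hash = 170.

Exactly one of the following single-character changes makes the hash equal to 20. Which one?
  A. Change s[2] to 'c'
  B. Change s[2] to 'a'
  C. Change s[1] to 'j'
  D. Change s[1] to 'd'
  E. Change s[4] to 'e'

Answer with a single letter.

Option A: s[2]='g'->'c', delta=(3-7)*5^2 mod 257 = 157, hash=170+157 mod 257 = 70
Option B: s[2]='g'->'a', delta=(1-7)*5^2 mod 257 = 107, hash=170+107 mod 257 = 20 <-- target
Option C: s[1]='c'->'j', delta=(10-3)*5^3 mod 257 = 104, hash=170+104 mod 257 = 17
Option D: s[1]='c'->'d', delta=(4-3)*5^3 mod 257 = 125, hash=170+125 mod 257 = 38
Option E: s[4]='g'->'e', delta=(5-7)*5^0 mod 257 = 255, hash=170+255 mod 257 = 168

Answer: B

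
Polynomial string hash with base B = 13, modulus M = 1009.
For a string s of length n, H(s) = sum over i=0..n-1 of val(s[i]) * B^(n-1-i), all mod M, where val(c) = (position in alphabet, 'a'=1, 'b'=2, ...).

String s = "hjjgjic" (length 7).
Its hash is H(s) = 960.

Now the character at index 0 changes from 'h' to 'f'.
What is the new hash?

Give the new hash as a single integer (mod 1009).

Answer: 445

Derivation:
val('h') = 8, val('f') = 6
Position k = 0, exponent = n-1-k = 6
B^6 mod M = 13^6 mod 1009 = 762
Delta = (6 - 8) * 762 mod 1009 = 494
New hash = (960 + 494) mod 1009 = 445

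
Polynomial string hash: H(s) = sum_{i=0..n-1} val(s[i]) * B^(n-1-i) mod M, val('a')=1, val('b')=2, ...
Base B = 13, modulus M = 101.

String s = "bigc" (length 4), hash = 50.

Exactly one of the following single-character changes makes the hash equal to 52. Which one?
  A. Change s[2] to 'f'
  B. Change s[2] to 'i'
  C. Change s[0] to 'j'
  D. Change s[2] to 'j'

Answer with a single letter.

Answer: C

Derivation:
Option A: s[2]='g'->'f', delta=(6-7)*13^1 mod 101 = 88, hash=50+88 mod 101 = 37
Option B: s[2]='g'->'i', delta=(9-7)*13^1 mod 101 = 26, hash=50+26 mod 101 = 76
Option C: s[0]='b'->'j', delta=(10-2)*13^3 mod 101 = 2, hash=50+2 mod 101 = 52 <-- target
Option D: s[2]='g'->'j', delta=(10-7)*13^1 mod 101 = 39, hash=50+39 mod 101 = 89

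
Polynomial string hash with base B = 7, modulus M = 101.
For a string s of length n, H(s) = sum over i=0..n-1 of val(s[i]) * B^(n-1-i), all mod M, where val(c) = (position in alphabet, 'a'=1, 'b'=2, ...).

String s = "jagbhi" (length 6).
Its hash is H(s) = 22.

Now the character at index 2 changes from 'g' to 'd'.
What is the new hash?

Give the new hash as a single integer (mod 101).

Answer: 3

Derivation:
val('g') = 7, val('d') = 4
Position k = 2, exponent = n-1-k = 3
B^3 mod M = 7^3 mod 101 = 40
Delta = (4 - 7) * 40 mod 101 = 82
New hash = (22 + 82) mod 101 = 3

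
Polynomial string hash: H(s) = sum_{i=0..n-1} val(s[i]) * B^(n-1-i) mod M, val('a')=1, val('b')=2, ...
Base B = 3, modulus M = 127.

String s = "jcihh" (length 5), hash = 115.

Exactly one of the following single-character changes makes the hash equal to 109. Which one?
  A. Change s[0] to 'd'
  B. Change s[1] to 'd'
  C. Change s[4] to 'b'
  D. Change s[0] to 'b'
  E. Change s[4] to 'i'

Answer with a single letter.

Answer: C

Derivation:
Option A: s[0]='j'->'d', delta=(4-10)*3^4 mod 127 = 22, hash=115+22 mod 127 = 10
Option B: s[1]='c'->'d', delta=(4-3)*3^3 mod 127 = 27, hash=115+27 mod 127 = 15
Option C: s[4]='h'->'b', delta=(2-8)*3^0 mod 127 = 121, hash=115+121 mod 127 = 109 <-- target
Option D: s[0]='j'->'b', delta=(2-10)*3^4 mod 127 = 114, hash=115+114 mod 127 = 102
Option E: s[4]='h'->'i', delta=(9-8)*3^0 mod 127 = 1, hash=115+1 mod 127 = 116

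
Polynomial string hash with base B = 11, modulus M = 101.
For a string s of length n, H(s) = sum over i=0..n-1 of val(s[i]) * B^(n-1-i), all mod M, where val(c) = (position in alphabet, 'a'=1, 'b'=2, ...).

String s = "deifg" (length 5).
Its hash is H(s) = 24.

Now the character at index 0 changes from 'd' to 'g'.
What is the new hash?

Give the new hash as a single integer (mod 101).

Answer: 12

Derivation:
val('d') = 4, val('g') = 7
Position k = 0, exponent = n-1-k = 4
B^4 mod M = 11^4 mod 101 = 97
Delta = (7 - 4) * 97 mod 101 = 89
New hash = (24 + 89) mod 101 = 12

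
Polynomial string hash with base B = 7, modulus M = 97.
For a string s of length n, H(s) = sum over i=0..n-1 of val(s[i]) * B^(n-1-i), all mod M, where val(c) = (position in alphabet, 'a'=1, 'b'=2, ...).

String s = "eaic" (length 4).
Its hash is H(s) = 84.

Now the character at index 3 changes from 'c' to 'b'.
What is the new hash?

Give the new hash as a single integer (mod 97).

Answer: 83

Derivation:
val('c') = 3, val('b') = 2
Position k = 3, exponent = n-1-k = 0
B^0 mod M = 7^0 mod 97 = 1
Delta = (2 - 3) * 1 mod 97 = 96
New hash = (84 + 96) mod 97 = 83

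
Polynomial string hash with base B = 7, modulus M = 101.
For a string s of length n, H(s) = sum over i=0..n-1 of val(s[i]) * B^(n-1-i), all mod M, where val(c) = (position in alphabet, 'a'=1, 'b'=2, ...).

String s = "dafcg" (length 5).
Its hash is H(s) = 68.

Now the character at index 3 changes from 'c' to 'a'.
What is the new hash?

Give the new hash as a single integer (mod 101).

Answer: 54

Derivation:
val('c') = 3, val('a') = 1
Position k = 3, exponent = n-1-k = 1
B^1 mod M = 7^1 mod 101 = 7
Delta = (1 - 3) * 7 mod 101 = 87
New hash = (68 + 87) mod 101 = 54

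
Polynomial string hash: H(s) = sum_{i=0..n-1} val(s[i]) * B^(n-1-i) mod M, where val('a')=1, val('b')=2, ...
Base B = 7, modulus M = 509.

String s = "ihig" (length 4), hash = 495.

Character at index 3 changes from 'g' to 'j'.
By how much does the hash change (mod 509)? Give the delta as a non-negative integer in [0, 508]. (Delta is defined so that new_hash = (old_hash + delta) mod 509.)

Answer: 3

Derivation:
Delta formula: (val(new) - val(old)) * B^(n-1-k) mod M
  val('j') - val('g') = 10 - 7 = 3
  B^(n-1-k) = 7^0 mod 509 = 1
  Delta = 3 * 1 mod 509 = 3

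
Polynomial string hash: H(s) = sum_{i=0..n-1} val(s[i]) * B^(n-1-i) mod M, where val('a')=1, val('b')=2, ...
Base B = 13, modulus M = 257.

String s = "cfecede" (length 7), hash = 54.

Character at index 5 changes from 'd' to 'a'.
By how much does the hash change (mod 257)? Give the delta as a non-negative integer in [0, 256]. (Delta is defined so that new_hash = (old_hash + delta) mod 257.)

Delta formula: (val(new) - val(old)) * B^(n-1-k) mod M
  val('a') - val('d') = 1 - 4 = -3
  B^(n-1-k) = 13^1 mod 257 = 13
  Delta = -3 * 13 mod 257 = 218

Answer: 218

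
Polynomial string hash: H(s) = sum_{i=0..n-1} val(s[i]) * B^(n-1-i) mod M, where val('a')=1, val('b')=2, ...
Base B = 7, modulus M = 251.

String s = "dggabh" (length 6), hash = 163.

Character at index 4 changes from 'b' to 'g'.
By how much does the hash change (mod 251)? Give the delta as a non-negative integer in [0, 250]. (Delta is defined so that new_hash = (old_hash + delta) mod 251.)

Delta formula: (val(new) - val(old)) * B^(n-1-k) mod M
  val('g') - val('b') = 7 - 2 = 5
  B^(n-1-k) = 7^1 mod 251 = 7
  Delta = 5 * 7 mod 251 = 35

Answer: 35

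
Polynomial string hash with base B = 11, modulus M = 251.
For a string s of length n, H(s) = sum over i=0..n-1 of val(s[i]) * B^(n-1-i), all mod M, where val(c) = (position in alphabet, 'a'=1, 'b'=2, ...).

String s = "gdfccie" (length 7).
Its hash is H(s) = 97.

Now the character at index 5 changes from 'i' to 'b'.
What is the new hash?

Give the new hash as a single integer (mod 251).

Answer: 20

Derivation:
val('i') = 9, val('b') = 2
Position k = 5, exponent = n-1-k = 1
B^1 mod M = 11^1 mod 251 = 11
Delta = (2 - 9) * 11 mod 251 = 174
New hash = (97 + 174) mod 251 = 20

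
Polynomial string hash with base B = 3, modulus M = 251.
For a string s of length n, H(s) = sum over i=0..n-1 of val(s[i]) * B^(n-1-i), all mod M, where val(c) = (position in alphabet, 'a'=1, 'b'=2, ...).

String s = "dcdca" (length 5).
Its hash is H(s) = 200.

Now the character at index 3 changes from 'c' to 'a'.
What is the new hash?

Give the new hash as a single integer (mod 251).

val('c') = 3, val('a') = 1
Position k = 3, exponent = n-1-k = 1
B^1 mod M = 3^1 mod 251 = 3
Delta = (1 - 3) * 3 mod 251 = 245
New hash = (200 + 245) mod 251 = 194

Answer: 194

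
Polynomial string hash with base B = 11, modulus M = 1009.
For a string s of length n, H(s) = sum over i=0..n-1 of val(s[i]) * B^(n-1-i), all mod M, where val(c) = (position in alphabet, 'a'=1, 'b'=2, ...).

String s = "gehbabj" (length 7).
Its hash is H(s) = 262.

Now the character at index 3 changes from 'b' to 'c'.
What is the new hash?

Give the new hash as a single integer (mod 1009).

Answer: 584

Derivation:
val('b') = 2, val('c') = 3
Position k = 3, exponent = n-1-k = 3
B^3 mod M = 11^3 mod 1009 = 322
Delta = (3 - 2) * 322 mod 1009 = 322
New hash = (262 + 322) mod 1009 = 584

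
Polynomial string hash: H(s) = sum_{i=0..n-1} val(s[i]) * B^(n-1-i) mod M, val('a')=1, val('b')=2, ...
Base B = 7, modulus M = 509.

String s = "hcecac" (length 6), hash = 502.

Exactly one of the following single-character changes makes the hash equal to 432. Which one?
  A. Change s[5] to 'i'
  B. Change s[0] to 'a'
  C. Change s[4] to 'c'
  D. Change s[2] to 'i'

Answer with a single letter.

Option A: s[5]='c'->'i', delta=(9-3)*7^0 mod 509 = 6, hash=502+6 mod 509 = 508
Option B: s[0]='h'->'a', delta=(1-8)*7^5 mod 509 = 439, hash=502+439 mod 509 = 432 <-- target
Option C: s[4]='a'->'c', delta=(3-1)*7^1 mod 509 = 14, hash=502+14 mod 509 = 7
Option D: s[2]='e'->'i', delta=(9-5)*7^3 mod 509 = 354, hash=502+354 mod 509 = 347

Answer: B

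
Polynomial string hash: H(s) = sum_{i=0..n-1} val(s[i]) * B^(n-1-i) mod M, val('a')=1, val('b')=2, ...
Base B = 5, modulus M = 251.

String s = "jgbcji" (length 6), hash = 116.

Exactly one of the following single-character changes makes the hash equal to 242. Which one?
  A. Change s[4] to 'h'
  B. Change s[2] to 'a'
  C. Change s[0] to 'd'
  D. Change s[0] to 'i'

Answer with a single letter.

Option A: s[4]='j'->'h', delta=(8-10)*5^1 mod 251 = 241, hash=116+241 mod 251 = 106
Option B: s[2]='b'->'a', delta=(1-2)*5^3 mod 251 = 126, hash=116+126 mod 251 = 242 <-- target
Option C: s[0]='j'->'d', delta=(4-10)*5^5 mod 251 = 75, hash=116+75 mod 251 = 191
Option D: s[0]='j'->'i', delta=(9-10)*5^5 mod 251 = 138, hash=116+138 mod 251 = 3

Answer: B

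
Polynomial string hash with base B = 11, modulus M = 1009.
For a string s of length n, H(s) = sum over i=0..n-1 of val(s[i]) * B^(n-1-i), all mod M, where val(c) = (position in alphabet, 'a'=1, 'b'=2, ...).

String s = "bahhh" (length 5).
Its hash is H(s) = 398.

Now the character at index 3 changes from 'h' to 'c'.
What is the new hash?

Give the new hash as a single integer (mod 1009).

Answer: 343

Derivation:
val('h') = 8, val('c') = 3
Position k = 3, exponent = n-1-k = 1
B^1 mod M = 11^1 mod 1009 = 11
Delta = (3 - 8) * 11 mod 1009 = 954
New hash = (398 + 954) mod 1009 = 343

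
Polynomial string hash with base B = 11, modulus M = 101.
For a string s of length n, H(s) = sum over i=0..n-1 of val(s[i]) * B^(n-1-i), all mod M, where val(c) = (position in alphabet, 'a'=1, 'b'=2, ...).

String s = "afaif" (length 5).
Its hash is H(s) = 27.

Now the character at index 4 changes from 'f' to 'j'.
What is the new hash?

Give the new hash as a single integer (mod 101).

Answer: 31

Derivation:
val('f') = 6, val('j') = 10
Position k = 4, exponent = n-1-k = 0
B^0 mod M = 11^0 mod 101 = 1
Delta = (10 - 6) * 1 mod 101 = 4
New hash = (27 + 4) mod 101 = 31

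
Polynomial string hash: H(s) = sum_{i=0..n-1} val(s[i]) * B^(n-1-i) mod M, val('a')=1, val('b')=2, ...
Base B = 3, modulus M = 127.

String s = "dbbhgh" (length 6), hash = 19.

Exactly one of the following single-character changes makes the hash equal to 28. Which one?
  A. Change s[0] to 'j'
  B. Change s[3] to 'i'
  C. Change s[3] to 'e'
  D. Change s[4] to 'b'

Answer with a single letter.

Answer: B

Derivation:
Option A: s[0]='d'->'j', delta=(10-4)*3^5 mod 127 = 61, hash=19+61 mod 127 = 80
Option B: s[3]='h'->'i', delta=(9-8)*3^2 mod 127 = 9, hash=19+9 mod 127 = 28 <-- target
Option C: s[3]='h'->'e', delta=(5-8)*3^2 mod 127 = 100, hash=19+100 mod 127 = 119
Option D: s[4]='g'->'b', delta=(2-7)*3^1 mod 127 = 112, hash=19+112 mod 127 = 4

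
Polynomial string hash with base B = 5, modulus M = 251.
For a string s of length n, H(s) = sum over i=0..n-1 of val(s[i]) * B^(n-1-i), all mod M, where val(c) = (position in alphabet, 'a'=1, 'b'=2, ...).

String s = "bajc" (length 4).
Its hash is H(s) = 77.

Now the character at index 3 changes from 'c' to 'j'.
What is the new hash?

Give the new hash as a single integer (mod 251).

Answer: 84

Derivation:
val('c') = 3, val('j') = 10
Position k = 3, exponent = n-1-k = 0
B^0 mod M = 5^0 mod 251 = 1
Delta = (10 - 3) * 1 mod 251 = 7
New hash = (77 + 7) mod 251 = 84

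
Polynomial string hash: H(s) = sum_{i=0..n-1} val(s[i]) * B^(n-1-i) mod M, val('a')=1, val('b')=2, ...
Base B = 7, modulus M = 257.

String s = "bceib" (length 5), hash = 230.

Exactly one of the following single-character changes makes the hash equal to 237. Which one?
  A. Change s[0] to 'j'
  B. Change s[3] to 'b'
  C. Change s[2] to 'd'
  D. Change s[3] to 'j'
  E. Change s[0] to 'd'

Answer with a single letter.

Answer: D

Derivation:
Option A: s[0]='b'->'j', delta=(10-2)*7^4 mod 257 = 190, hash=230+190 mod 257 = 163
Option B: s[3]='i'->'b', delta=(2-9)*7^1 mod 257 = 208, hash=230+208 mod 257 = 181
Option C: s[2]='e'->'d', delta=(4-5)*7^2 mod 257 = 208, hash=230+208 mod 257 = 181
Option D: s[3]='i'->'j', delta=(10-9)*7^1 mod 257 = 7, hash=230+7 mod 257 = 237 <-- target
Option E: s[0]='b'->'d', delta=(4-2)*7^4 mod 257 = 176, hash=230+176 mod 257 = 149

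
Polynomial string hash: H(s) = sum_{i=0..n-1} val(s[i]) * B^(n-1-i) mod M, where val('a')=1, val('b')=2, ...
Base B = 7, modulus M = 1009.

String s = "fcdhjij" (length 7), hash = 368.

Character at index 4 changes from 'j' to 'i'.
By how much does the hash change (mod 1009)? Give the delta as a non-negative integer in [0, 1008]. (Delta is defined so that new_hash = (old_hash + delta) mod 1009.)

Answer: 960

Derivation:
Delta formula: (val(new) - val(old)) * B^(n-1-k) mod M
  val('i') - val('j') = 9 - 10 = -1
  B^(n-1-k) = 7^2 mod 1009 = 49
  Delta = -1 * 49 mod 1009 = 960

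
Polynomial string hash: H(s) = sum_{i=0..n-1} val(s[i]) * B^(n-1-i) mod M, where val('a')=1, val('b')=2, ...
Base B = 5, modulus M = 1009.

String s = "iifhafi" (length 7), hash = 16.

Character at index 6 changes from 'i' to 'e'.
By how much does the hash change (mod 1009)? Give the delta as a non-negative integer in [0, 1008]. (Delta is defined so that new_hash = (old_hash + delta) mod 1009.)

Delta formula: (val(new) - val(old)) * B^(n-1-k) mod M
  val('e') - val('i') = 5 - 9 = -4
  B^(n-1-k) = 5^0 mod 1009 = 1
  Delta = -4 * 1 mod 1009 = 1005

Answer: 1005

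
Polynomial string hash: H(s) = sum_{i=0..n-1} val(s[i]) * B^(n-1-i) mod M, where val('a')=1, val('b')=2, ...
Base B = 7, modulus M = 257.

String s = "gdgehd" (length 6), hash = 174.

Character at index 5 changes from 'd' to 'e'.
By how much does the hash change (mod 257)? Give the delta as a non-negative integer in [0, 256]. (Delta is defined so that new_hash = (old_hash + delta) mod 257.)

Delta formula: (val(new) - val(old)) * B^(n-1-k) mod M
  val('e') - val('d') = 5 - 4 = 1
  B^(n-1-k) = 7^0 mod 257 = 1
  Delta = 1 * 1 mod 257 = 1

Answer: 1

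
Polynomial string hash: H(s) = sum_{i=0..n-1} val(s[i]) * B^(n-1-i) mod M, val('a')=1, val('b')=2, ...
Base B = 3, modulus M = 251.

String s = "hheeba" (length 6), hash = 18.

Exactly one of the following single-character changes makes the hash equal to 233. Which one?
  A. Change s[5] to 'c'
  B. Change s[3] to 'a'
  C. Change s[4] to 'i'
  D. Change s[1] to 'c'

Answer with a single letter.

Answer: B

Derivation:
Option A: s[5]='a'->'c', delta=(3-1)*3^0 mod 251 = 2, hash=18+2 mod 251 = 20
Option B: s[3]='e'->'a', delta=(1-5)*3^2 mod 251 = 215, hash=18+215 mod 251 = 233 <-- target
Option C: s[4]='b'->'i', delta=(9-2)*3^1 mod 251 = 21, hash=18+21 mod 251 = 39
Option D: s[1]='h'->'c', delta=(3-8)*3^4 mod 251 = 97, hash=18+97 mod 251 = 115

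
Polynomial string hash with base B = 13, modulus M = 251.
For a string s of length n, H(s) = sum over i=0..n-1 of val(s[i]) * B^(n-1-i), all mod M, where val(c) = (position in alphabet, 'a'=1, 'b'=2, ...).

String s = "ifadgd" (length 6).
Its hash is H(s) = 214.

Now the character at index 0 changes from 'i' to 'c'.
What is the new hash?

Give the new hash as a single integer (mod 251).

Answer: 81

Derivation:
val('i') = 9, val('c') = 3
Position k = 0, exponent = n-1-k = 5
B^5 mod M = 13^5 mod 251 = 64
Delta = (3 - 9) * 64 mod 251 = 118
New hash = (214 + 118) mod 251 = 81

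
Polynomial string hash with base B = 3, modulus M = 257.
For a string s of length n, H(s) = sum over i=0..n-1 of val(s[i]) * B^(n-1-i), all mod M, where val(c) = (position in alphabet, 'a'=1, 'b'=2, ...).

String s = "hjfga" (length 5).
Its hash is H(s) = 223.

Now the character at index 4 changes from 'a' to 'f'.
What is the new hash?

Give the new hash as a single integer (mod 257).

Answer: 228

Derivation:
val('a') = 1, val('f') = 6
Position k = 4, exponent = n-1-k = 0
B^0 mod M = 3^0 mod 257 = 1
Delta = (6 - 1) * 1 mod 257 = 5
New hash = (223 + 5) mod 257 = 228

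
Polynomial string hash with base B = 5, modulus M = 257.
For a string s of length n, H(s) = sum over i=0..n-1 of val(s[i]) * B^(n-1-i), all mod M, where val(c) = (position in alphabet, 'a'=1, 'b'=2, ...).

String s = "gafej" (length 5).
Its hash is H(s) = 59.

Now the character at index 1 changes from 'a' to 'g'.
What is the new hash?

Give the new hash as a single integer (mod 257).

val('a') = 1, val('g') = 7
Position k = 1, exponent = n-1-k = 3
B^3 mod M = 5^3 mod 257 = 125
Delta = (7 - 1) * 125 mod 257 = 236
New hash = (59 + 236) mod 257 = 38

Answer: 38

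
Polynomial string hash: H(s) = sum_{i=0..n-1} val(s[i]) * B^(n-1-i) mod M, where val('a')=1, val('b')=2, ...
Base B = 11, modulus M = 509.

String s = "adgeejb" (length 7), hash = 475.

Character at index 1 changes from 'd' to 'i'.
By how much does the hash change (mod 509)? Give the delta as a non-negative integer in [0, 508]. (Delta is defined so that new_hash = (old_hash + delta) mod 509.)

Delta formula: (val(new) - val(old)) * B^(n-1-k) mod M
  val('i') - val('d') = 9 - 4 = 5
  B^(n-1-k) = 11^5 mod 509 = 207
  Delta = 5 * 207 mod 509 = 17

Answer: 17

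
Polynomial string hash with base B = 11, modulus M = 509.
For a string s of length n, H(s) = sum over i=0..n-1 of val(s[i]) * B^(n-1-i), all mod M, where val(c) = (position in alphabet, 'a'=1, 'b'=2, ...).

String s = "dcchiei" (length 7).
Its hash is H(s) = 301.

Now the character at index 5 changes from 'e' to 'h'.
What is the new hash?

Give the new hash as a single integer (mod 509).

Answer: 334

Derivation:
val('e') = 5, val('h') = 8
Position k = 5, exponent = n-1-k = 1
B^1 mod M = 11^1 mod 509 = 11
Delta = (8 - 5) * 11 mod 509 = 33
New hash = (301 + 33) mod 509 = 334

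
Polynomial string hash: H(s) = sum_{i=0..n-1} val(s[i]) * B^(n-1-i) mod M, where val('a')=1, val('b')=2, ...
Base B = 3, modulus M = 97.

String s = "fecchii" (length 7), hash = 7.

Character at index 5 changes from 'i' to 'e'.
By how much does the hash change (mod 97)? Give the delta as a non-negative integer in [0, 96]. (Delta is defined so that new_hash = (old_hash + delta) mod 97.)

Delta formula: (val(new) - val(old)) * B^(n-1-k) mod M
  val('e') - val('i') = 5 - 9 = -4
  B^(n-1-k) = 3^1 mod 97 = 3
  Delta = -4 * 3 mod 97 = 85

Answer: 85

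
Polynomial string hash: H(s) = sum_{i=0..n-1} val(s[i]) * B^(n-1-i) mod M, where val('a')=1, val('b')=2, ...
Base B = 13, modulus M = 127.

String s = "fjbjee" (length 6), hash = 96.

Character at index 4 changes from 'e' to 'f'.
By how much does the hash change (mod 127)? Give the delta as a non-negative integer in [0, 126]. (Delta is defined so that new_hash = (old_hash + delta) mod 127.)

Delta formula: (val(new) - val(old)) * B^(n-1-k) mod M
  val('f') - val('e') = 6 - 5 = 1
  B^(n-1-k) = 13^1 mod 127 = 13
  Delta = 1 * 13 mod 127 = 13

Answer: 13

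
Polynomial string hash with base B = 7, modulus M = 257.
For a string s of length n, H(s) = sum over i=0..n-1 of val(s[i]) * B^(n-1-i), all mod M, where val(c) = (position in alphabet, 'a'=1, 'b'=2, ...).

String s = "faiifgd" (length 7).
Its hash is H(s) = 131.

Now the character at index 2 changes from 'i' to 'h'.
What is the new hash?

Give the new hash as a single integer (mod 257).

Answer: 43

Derivation:
val('i') = 9, val('h') = 8
Position k = 2, exponent = n-1-k = 4
B^4 mod M = 7^4 mod 257 = 88
Delta = (8 - 9) * 88 mod 257 = 169
New hash = (131 + 169) mod 257 = 43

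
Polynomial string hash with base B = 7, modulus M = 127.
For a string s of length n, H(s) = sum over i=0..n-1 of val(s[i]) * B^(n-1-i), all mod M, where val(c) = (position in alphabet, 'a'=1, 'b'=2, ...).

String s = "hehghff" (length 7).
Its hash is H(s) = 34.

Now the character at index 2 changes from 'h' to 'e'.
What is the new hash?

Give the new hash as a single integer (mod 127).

val('h') = 8, val('e') = 5
Position k = 2, exponent = n-1-k = 4
B^4 mod M = 7^4 mod 127 = 115
Delta = (5 - 8) * 115 mod 127 = 36
New hash = (34 + 36) mod 127 = 70

Answer: 70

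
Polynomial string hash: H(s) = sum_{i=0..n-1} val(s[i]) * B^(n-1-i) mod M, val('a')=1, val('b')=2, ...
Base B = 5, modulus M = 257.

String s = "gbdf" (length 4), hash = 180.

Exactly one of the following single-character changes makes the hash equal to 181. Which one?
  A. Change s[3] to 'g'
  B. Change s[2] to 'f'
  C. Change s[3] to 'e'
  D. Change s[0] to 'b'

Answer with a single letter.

Answer: A

Derivation:
Option A: s[3]='f'->'g', delta=(7-6)*5^0 mod 257 = 1, hash=180+1 mod 257 = 181 <-- target
Option B: s[2]='d'->'f', delta=(6-4)*5^1 mod 257 = 10, hash=180+10 mod 257 = 190
Option C: s[3]='f'->'e', delta=(5-6)*5^0 mod 257 = 256, hash=180+256 mod 257 = 179
Option D: s[0]='g'->'b', delta=(2-7)*5^3 mod 257 = 146, hash=180+146 mod 257 = 69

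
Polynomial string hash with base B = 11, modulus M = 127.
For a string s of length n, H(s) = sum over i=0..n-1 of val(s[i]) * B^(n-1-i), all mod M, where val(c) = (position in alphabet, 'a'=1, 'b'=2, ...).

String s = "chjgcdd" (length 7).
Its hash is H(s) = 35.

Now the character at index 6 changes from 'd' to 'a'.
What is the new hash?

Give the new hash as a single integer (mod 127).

val('d') = 4, val('a') = 1
Position k = 6, exponent = n-1-k = 0
B^0 mod M = 11^0 mod 127 = 1
Delta = (1 - 4) * 1 mod 127 = 124
New hash = (35 + 124) mod 127 = 32

Answer: 32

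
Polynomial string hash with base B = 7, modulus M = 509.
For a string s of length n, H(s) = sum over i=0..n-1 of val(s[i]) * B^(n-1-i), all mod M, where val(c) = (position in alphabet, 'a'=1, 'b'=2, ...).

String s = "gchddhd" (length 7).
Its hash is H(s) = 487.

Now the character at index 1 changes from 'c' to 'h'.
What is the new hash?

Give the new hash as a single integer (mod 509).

Answer: 28

Derivation:
val('c') = 3, val('h') = 8
Position k = 1, exponent = n-1-k = 5
B^5 mod M = 7^5 mod 509 = 10
Delta = (8 - 3) * 10 mod 509 = 50
New hash = (487 + 50) mod 509 = 28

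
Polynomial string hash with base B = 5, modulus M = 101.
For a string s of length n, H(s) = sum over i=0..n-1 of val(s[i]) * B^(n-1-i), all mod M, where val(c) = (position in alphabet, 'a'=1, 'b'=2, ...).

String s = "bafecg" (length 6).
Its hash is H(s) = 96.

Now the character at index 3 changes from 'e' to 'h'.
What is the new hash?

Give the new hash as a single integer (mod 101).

val('e') = 5, val('h') = 8
Position k = 3, exponent = n-1-k = 2
B^2 mod M = 5^2 mod 101 = 25
Delta = (8 - 5) * 25 mod 101 = 75
New hash = (96 + 75) mod 101 = 70

Answer: 70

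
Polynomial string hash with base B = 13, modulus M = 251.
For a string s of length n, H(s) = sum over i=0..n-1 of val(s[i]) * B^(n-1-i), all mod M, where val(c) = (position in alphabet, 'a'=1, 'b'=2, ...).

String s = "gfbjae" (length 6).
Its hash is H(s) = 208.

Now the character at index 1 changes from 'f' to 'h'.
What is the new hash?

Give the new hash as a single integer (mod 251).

Answer: 102

Derivation:
val('f') = 6, val('h') = 8
Position k = 1, exponent = n-1-k = 4
B^4 mod M = 13^4 mod 251 = 198
Delta = (8 - 6) * 198 mod 251 = 145
New hash = (208 + 145) mod 251 = 102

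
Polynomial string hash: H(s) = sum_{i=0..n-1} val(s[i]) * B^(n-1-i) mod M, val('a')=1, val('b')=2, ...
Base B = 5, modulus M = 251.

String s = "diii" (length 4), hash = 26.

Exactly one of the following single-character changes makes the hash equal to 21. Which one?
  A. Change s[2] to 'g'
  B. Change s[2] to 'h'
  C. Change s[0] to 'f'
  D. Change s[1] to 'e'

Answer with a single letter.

Answer: B

Derivation:
Option A: s[2]='i'->'g', delta=(7-9)*5^1 mod 251 = 241, hash=26+241 mod 251 = 16
Option B: s[2]='i'->'h', delta=(8-9)*5^1 mod 251 = 246, hash=26+246 mod 251 = 21 <-- target
Option C: s[0]='d'->'f', delta=(6-4)*5^3 mod 251 = 250, hash=26+250 mod 251 = 25
Option D: s[1]='i'->'e', delta=(5-9)*5^2 mod 251 = 151, hash=26+151 mod 251 = 177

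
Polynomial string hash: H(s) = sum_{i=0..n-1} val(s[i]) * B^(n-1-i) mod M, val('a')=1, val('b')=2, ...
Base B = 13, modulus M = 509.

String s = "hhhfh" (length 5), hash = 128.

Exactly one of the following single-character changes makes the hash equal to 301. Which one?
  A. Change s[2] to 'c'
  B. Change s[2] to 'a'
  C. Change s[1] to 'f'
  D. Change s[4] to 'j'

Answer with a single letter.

Option A: s[2]='h'->'c', delta=(3-8)*13^2 mod 509 = 173, hash=128+173 mod 509 = 301 <-- target
Option B: s[2]='h'->'a', delta=(1-8)*13^2 mod 509 = 344, hash=128+344 mod 509 = 472
Option C: s[1]='h'->'f', delta=(6-8)*13^3 mod 509 = 187, hash=128+187 mod 509 = 315
Option D: s[4]='h'->'j', delta=(10-8)*13^0 mod 509 = 2, hash=128+2 mod 509 = 130

Answer: A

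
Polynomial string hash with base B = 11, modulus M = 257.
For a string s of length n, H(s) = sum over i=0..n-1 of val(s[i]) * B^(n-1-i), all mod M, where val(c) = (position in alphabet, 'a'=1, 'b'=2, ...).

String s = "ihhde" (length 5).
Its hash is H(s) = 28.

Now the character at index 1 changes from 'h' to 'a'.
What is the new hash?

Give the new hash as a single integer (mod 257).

val('h') = 8, val('a') = 1
Position k = 1, exponent = n-1-k = 3
B^3 mod M = 11^3 mod 257 = 46
Delta = (1 - 8) * 46 mod 257 = 192
New hash = (28 + 192) mod 257 = 220

Answer: 220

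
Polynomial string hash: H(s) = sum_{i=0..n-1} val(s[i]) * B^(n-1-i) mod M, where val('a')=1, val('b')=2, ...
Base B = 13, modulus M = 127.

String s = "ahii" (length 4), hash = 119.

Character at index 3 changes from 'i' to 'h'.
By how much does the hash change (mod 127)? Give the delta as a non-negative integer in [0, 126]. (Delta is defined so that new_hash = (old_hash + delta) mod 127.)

Answer: 126

Derivation:
Delta formula: (val(new) - val(old)) * B^(n-1-k) mod M
  val('h') - val('i') = 8 - 9 = -1
  B^(n-1-k) = 13^0 mod 127 = 1
  Delta = -1 * 1 mod 127 = 126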